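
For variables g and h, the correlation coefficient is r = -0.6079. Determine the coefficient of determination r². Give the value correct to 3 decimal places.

0.370

r² = (-0.6079)² = 0.370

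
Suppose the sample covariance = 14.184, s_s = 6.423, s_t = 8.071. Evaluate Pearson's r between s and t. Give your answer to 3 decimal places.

r = Cov(s,t) / (s_s · s_t) = 14.184 / (6.423 × 8.071)
  = 14.184 / 51.8400 ≈ 0.274

0.274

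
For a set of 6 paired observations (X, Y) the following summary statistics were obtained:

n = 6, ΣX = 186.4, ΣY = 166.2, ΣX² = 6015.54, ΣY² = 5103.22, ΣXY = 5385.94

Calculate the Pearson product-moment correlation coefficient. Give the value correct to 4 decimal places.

0.6646

r = (nΣXY − ΣXΣY) / √[(nΣX² − (ΣX)²)(nΣY² − (ΣY)²)]
Numerator: 6×5385.94 − 186.4×166.2 = 1335.96
Denominator: √[(36093.24 − 34744.96)(30619.32 − 27622.44)] = √[1348.28 × 2996.88] = 2010.1327
r = 1335.96 / 2010.1327 ≈ 0.6646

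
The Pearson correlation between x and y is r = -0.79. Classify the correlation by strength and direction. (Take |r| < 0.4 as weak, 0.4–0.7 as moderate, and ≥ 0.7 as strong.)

r = -0.79 < 0 so the relationship is negative.
|r| = 0.79, which falls in the strong range.

strong negative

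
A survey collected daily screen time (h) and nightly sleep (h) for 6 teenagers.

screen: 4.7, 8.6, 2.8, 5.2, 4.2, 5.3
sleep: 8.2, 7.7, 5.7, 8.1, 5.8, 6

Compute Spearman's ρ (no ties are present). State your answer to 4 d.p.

0.4857

Rank screen: 3, 6, 1, 4, 2, 5
Rank sleep: 6, 4, 1, 5, 2, 3
d = rank(screen) − rank(sleep): -3, 2, 0, -1, 0, 2; Σd² = 18
ρ = 1 − 6Σd² / [n(n²−1)] = 1 − 6×18 / (6×35) = 1 − 108/210 ≈ 0.4857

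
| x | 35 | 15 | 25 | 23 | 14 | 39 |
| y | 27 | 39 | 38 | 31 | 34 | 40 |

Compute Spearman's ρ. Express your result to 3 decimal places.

Rank x: 5, 2, 4, 3, 1, 6
Rank y: 1, 5, 4, 2, 3, 6
d = rank(x) − rank(y): 4, -3, 0, 1, -2, 0; Σd² = 30
ρ = 1 − 6Σd² / [n(n²−1)] = 1 − 6×30 / (6×35) = 1 − 180/210 ≈ 0.143

0.143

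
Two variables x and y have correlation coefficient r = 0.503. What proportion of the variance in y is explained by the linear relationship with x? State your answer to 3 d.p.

0.253

r² = (0.503)² = 0.253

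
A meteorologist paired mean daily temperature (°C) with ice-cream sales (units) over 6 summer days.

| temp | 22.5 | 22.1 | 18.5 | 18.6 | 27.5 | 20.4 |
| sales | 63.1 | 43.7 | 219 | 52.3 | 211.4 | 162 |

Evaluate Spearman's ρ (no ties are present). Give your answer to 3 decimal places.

Rank temp: 5, 4, 1, 2, 6, 3
Rank sales: 3, 1, 6, 2, 5, 4
d = rank(temp) − rank(sales): 2, 3, -5, 0, 1, -1; Σd² = 40
ρ = 1 − 6Σd² / [n(n²−1)] = 1 − 6×40 / (6×35) = 1 − 240/210 ≈ -0.143

-0.143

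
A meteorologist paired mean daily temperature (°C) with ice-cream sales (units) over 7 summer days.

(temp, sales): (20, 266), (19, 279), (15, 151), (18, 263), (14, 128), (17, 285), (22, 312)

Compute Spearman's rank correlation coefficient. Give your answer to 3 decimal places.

Rank temp: 6, 5, 2, 4, 1, 3, 7
Rank sales: 4, 5, 2, 3, 1, 6, 7
d = rank(temp) − rank(sales): 2, 0, 0, 1, 0, -3, 0; Σd² = 14
ρ = 1 − 6Σd² / [n(n²−1)] = 1 − 6×14 / (7×48) = 1 − 84/336 ≈ 0.750

0.750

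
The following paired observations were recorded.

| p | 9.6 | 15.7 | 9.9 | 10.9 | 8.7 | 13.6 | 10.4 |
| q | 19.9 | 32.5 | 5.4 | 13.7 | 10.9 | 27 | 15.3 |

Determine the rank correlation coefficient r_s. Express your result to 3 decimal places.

0.679

Rank p: 2, 7, 3, 5, 1, 6, 4
Rank q: 5, 7, 1, 3, 2, 6, 4
d = rank(p) − rank(q): -3, 0, 2, 2, -1, 0, 0; Σd² = 18
ρ = 1 − 6Σd² / [n(n²−1)] = 1 − 6×18 / (7×48) = 1 − 108/336 ≈ 0.679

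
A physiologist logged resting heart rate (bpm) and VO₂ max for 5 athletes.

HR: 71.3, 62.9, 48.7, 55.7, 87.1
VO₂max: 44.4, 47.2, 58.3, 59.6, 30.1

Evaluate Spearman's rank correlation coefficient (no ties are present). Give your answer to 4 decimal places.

-0.9000

Rank HR: 4, 3, 1, 2, 5
Rank VO₂max: 2, 3, 4, 5, 1
d = rank(HR) − rank(VO₂max): 2, 0, -3, -3, 4; Σd² = 38
ρ = 1 − 6Σd² / [n(n²−1)] = 1 − 6×38 / (5×24) = 1 − 228/120 ≈ -0.9000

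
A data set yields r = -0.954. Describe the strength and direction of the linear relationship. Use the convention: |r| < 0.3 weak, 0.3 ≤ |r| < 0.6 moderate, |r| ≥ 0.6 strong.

r = -0.954 < 0 so the relationship is negative.
|r| = 0.954, which falls in the strong range.

strong negative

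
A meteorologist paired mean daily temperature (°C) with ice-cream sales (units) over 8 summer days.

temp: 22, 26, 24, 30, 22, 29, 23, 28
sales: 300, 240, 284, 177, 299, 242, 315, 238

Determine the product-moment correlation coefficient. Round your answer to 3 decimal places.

n = 8, Σx = 204, Σy = 2095, Σx² = 5274, Σy² = 563419, Σxy = 52471
nΣxy − ΣxΣy = 419768 − 427380 = -7612
nΣx² − (Σx)² = 42192 − 41616 = 576; nΣy² − (Σy)² = 4507352 − 4389025 = 118327
r = -7612 / √(576 × 118327) = -7612 / 8255.6860 ≈ -0.922

-0.922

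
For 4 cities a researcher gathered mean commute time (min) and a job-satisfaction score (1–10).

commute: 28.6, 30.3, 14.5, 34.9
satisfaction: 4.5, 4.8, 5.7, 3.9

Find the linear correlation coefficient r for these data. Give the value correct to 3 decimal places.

-0.951

n = 4, Σx = 108.3, Σy = 18.9, Σx² = 3164.31, Σy² = 90.99, Σxy = 492.9
nΣxy − ΣxΣy = 1971.6 − 2046.87 = -75.27
nΣx² − (Σx)² = 12657.24 − 11728.89 = 928.35; nΣy² − (Σy)² = 363.96 − 357.21 = 6.75
r = -75.27 / √(928.35 × 6.75) = -75.27 / 79.1604 ≈ -0.951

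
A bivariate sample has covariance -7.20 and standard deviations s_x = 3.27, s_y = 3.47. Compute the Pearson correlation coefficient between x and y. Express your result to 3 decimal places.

r = Cov(x,y) / (s_x · s_y) = -7.20 / (3.27 × 3.47)
  = -7.20 / 11.3469 ≈ -0.635

-0.635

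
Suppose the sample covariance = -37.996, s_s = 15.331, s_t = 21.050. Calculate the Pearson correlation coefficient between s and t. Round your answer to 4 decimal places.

-0.1177

r = Cov(s,t) / (s_s · s_t) = -37.996 / (15.331 × 21.050)
  = -37.996 / 322.7176 ≈ -0.1177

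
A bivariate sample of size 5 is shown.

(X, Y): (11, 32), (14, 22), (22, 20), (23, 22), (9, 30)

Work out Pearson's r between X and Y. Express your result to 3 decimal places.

n = 5, ΣX = 79, ΣY = 126, ΣX² = 1411, ΣY² = 3292, ΣXY = 1876
nΣXY − ΣXΣY = 9380 − 9954 = -574
nΣX² − (ΣX)² = 7055 − 6241 = 814; nΣY² − (ΣY)² = 16460 − 15876 = 584
r = -574 / √(814 × 584) = -574 / 689.4752 ≈ -0.833

-0.833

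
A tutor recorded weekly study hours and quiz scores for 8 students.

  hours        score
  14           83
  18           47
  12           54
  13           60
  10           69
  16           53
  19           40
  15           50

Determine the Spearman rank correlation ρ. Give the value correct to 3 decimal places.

Rank hours: 4, 7, 2, 3, 1, 6, 8, 5
Rank score: 8, 2, 5, 6, 7, 4, 1, 3
d = rank(hours) − rank(score): -4, 5, -3, -3, -6, 2, 7, 2; Σd² = 152
ρ = 1 − 6Σd² / [n(n²−1)] = 1 − 6×152 / (8×63) = 1 − 912/504 ≈ -0.810

-0.810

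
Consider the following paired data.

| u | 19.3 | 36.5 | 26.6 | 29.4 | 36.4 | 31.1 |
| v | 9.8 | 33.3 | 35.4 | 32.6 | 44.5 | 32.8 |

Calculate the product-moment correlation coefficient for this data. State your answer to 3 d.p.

0.843

n = 6, Σu = 179.3, Σv = 188.4, Σu² = 5568.83, Σv² = 6576.94, Σuv = 5944.55
nΣuv − ΣuΣv = 35667.3 − 33780.12 = 1887.18
nΣu² − (Σu)² = 33412.98 − 32148.49 = 1264.49; nΣv² − (Σv)² = 39461.64 − 35494.56 = 3967.08
r = 1887.18 / √(1264.49 × 3967.08) = 1887.18 / 2239.7172 ≈ 0.843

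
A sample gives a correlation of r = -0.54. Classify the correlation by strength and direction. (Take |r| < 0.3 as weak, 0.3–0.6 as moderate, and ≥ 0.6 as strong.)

r = -0.54 < 0 so the relationship is negative.
|r| = 0.54, which falls in the moderate range.

moderate negative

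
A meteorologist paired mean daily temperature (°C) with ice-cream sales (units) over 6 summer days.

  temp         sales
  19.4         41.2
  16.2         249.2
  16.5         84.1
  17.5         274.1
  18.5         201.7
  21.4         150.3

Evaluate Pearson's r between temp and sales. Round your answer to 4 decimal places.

n = 6, Σx = 109.5, Σy = 1000.6, Σx² = 2017.51, Σy² = 209274.68, Σxy = 17968.59
nΣxy − ΣxΣy = 107811.54 − 109565.7 = -1754.16
nΣx² − (Σx)² = 12105.06 − 11990.25 = 114.81; nΣy² − (Σy)² = 1255648.08 − 1001200.36 = 254447.72
r = -1754.16 / √(114.81 × 254447.72) = -1754.16 / 5404.9184 ≈ -0.3245

-0.3245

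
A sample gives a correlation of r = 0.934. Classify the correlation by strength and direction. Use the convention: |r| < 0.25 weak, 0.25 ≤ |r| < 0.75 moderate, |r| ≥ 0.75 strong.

r = 0.934 > 0 so the relationship is positive.
|r| = 0.934, which falls in the strong range.

strong positive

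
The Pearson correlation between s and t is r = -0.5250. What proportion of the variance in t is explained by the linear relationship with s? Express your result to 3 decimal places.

0.276

r² = (-0.5250)² = 0.276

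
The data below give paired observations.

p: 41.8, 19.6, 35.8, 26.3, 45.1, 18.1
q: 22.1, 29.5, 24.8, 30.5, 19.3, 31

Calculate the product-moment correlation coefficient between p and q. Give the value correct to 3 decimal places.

n = 6, Σp = 186.7, Σq = 157.2, Σp² = 6466.35, Σq² = 4237.44, Σpq = 4623.5
nΣpq − ΣpΣq = 27741 − 29349.24 = -1608.24
nΣp² − (Σp)² = 38798.1 − 34856.89 = 3941.21; nΣq² − (Σq)² = 25424.64 − 24711.84 = 712.8
r = -1608.24 / √(3941.21 × 712.8) = -1608.24 / 1676.0950 ≈ -0.960

-0.960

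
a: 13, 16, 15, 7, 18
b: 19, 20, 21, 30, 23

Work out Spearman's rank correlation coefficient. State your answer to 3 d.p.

Rank a: 2, 4, 3, 1, 5
Rank b: 1, 2, 3, 5, 4
d = rank(a) − rank(b): 1, 2, 0, -4, 1; Σd² = 22
ρ = 1 − 6Σd² / [n(n²−1)] = 1 − 6×22 / (5×24) = 1 − 132/120 ≈ -0.100

-0.100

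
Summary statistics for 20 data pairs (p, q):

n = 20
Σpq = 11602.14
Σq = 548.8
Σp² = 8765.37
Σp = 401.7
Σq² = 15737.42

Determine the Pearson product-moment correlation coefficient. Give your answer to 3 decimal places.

0.843

r = (nΣpq − ΣpΣq) / √[(nΣp² − (Σp)²)(nΣq² − (Σq)²)]
Numerator: 20×11602.14 − 401.7×548.8 = 11589.84
Denominator: √[(175307.4 − 161362.89)(314748.4 − 301181.44)] = √[13944.51 × 13566.96] = 13754.4396
r = 11589.84 / 13754.4396 ≈ 0.843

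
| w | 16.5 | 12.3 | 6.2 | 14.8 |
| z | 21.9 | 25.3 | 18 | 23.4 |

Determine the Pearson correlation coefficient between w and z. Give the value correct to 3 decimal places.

n = 4, Σw = 49.8, Σz = 88.6, Σw² = 681.02, Σz² = 1991.26, Σwz = 1130.46
nΣwz − ΣwΣz = 4521.84 − 4412.28 = 109.56
nΣw² − (Σw)² = 2724.08 − 2480.04 = 244.04; nΣz² − (Σz)² = 7965.04 − 7849.96 = 115.08
r = 109.56 / √(244.04 × 115.08) = 109.56 / 167.5832 ≈ 0.654

0.654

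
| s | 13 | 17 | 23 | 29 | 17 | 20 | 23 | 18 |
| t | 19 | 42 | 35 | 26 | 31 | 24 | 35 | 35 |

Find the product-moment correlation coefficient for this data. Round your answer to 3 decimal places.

0.086

n = 8, Σs = 160, Σt = 247, Σs² = 3370, Σt² = 8013, Σst = 4962
nΣst − ΣsΣt = 39696 − 39520 = 176
nΣs² − (Σs)² = 26960 − 25600 = 1360; nΣt² − (Σt)² = 64104 − 61009 = 3095
r = 176 / √(1360 × 3095) = 176 / 2051.6335 ≈ 0.086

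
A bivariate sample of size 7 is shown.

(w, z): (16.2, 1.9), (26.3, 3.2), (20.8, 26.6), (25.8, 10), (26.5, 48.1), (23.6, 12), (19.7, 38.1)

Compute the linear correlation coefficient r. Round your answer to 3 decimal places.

0.139

n = 7, Σw = 158.9, Σz = 139.9, Σw² = 3699.71, Σz² = 4730.63, Σwz = 3234.64
nΣwz − ΣwΣz = 22642.48 − 22230.11 = 412.37
nΣw² − (Σw)² = 25897.97 − 25249.21 = 648.76; nΣz² − (Σz)² = 33114.41 − 19572.01 = 13542.4
r = 412.37 / √(648.76 × 13542.4) = 412.37 / 2964.0795 ≈ 0.139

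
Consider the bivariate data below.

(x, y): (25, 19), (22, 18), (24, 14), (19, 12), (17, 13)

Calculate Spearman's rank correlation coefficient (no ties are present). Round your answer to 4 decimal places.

Rank x: 5, 3, 4, 2, 1
Rank y: 5, 4, 3, 1, 2
d = rank(x) − rank(y): 0, -1, 1, 1, -1; Σd² = 4
ρ = 1 − 6Σd² / [n(n²−1)] = 1 − 6×4 / (5×24) = 1 − 24/120 ≈ 0.8000

0.8000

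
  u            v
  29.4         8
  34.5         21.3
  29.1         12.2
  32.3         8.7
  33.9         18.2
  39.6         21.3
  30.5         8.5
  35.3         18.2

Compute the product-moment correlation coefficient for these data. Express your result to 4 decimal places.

0.8250

n = 8, Σu = 264.6, Σv = 116.4, Σu² = 8838.42, Σv² = 1930.64, Σuv = 3968.25
nΣuv − ΣuΣv = 31746 − 30799.44 = 946.56
nΣu² − (Σu)² = 70707.36 − 70013.16 = 694.2; nΣv² − (Σv)² = 15445.12 − 13548.96 = 1896.16
r = 946.56 / √(694.2 × 1896.16) = 946.56 / 1147.3074 ≈ 0.8250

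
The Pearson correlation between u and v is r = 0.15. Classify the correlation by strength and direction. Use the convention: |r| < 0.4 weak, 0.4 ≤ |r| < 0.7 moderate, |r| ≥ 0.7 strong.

weak positive

r = 0.15 > 0 so the relationship is positive.
|r| = 0.15, which falls in the weak range.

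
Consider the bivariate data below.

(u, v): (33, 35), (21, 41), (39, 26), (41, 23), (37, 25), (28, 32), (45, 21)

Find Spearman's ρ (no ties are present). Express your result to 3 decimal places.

Rank u: 3, 1, 5, 6, 4, 2, 7
Rank v: 6, 7, 4, 2, 3, 5, 1
d = rank(u) − rank(v): -3, -6, 1, 4, 1, -3, 6; Σd² = 108
ρ = 1 − 6Σd² / [n(n²−1)] = 1 − 6×108 / (7×48) = 1 − 648/336 ≈ -0.929

-0.929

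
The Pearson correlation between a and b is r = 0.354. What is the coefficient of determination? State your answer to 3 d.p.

0.125

r² = (0.354)² = 0.125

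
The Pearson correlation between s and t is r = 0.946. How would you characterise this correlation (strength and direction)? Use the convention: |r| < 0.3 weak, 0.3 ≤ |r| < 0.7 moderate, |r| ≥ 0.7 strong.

r = 0.946 > 0 so the relationship is positive.
|r| = 0.946, which falls in the strong range.

strong positive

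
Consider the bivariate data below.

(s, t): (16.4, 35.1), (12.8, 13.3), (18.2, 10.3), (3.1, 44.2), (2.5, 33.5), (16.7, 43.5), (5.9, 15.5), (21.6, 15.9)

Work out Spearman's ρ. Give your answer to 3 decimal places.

-0.310

Rank s: 5, 4, 7, 2, 1, 6, 3, 8
Rank t: 6, 2, 1, 8, 5, 7, 3, 4
d = rank(s) − rank(t): -1, 2, 6, -6, -4, -1, 0, 4; Σd² = 110
ρ = 1 − 6Σd² / [n(n²−1)] = 1 − 6×110 / (8×63) = 1 − 660/504 ≈ -0.310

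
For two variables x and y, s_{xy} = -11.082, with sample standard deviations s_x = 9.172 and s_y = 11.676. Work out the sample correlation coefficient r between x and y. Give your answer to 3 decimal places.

-0.103

r = Cov(x,y) / (s_x · s_y) = -11.082 / (9.172 × 11.676)
  = -11.082 / 107.0923 ≈ -0.103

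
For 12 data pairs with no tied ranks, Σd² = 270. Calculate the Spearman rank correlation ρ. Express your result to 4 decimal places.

ρ = 1 − 6Σd² / [n(n²−1)] = 1 − 6×270 / (12×143)
  = 1 − 1620/1716 = 1 − 0.94406 ≈ 0.0559

0.0559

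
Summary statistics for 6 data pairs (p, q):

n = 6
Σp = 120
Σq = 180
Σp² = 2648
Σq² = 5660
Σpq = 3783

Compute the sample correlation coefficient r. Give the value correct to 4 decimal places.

r = (nΣpq − ΣpΣq) / √[(nΣp² − (Σp)²)(nΣq² − (Σq)²)]
Numerator: 6×3783 − 120×180 = 1098
Denominator: √[(15888 − 14400)(33960 − 32400)] = √[1488 × 1560] = 1523.5747
r = 1098 / 1523.5747 ≈ 0.7207

0.7207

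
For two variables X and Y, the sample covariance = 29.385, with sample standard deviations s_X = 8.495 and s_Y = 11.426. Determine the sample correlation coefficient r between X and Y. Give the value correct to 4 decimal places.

r = Cov(X,Y) / (s_X · s_Y) = 29.385 / (8.495 × 11.426)
  = 29.385 / 97.0639 ≈ 0.3027

0.3027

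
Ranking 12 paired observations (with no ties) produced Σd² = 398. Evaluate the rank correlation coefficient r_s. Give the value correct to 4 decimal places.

ρ = 1 − 6Σd² / [n(n²−1)] = 1 − 6×398 / (12×143)
  = 1 − 2388/1716 = 1 − 1.39161 ≈ -0.3916

-0.3916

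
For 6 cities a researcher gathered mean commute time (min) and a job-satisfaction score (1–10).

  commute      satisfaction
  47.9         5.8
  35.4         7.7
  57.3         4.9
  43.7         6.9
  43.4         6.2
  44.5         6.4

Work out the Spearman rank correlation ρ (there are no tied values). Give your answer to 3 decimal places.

-0.829

Rank commute: 5, 1, 6, 3, 2, 4
Rank satisfaction: 2, 6, 1, 5, 3, 4
d = rank(commute) − rank(satisfaction): 3, -5, 5, -2, -1, 0; Σd² = 64
ρ = 1 − 6Σd² / [n(n²−1)] = 1 − 6×64 / (6×35) = 1 − 384/210 ≈ -0.829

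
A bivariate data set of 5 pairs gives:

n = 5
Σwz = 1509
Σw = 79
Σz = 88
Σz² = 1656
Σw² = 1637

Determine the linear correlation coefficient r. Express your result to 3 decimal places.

0.581

r = (nΣwz − ΣwΣz) / √[(nΣw² − (Σw)²)(nΣz² − (Σz)²)]
Numerator: 5×1509 − 79×88 = 593
Denominator: √[(8185 − 6241)(8280 − 7744)] = √[1944 × 536] = 1020.7762
r = 593 / 1020.7762 ≈ 0.581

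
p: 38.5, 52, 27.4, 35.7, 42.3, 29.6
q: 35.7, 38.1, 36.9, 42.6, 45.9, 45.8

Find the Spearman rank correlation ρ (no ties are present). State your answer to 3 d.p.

0.143

Rank p: 4, 6, 1, 3, 5, 2
Rank q: 1, 3, 2, 4, 6, 5
d = rank(p) − rank(q): 3, 3, -1, -1, -1, -3; Σd² = 30
ρ = 1 − 6Σd² / [n(n²−1)] = 1 − 6×30 / (6×35) = 1 − 180/210 ≈ 0.143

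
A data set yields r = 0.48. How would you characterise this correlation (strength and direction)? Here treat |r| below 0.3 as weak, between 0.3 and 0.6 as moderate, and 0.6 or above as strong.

r = 0.48 > 0 so the relationship is positive.
|r| = 0.48, which falls in the moderate range.

moderate positive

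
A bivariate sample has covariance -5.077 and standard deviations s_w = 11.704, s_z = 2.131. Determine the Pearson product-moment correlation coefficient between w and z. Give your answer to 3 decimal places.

-0.204

r = Cov(w,z) / (s_w · s_z) = -5.077 / (11.704 × 2.131)
  = -5.077 / 24.9412 ≈ -0.204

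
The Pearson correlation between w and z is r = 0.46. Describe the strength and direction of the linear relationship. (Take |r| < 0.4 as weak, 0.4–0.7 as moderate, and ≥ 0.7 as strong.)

moderate positive

r = 0.46 > 0 so the relationship is positive.
|r| = 0.46, which falls in the moderate range.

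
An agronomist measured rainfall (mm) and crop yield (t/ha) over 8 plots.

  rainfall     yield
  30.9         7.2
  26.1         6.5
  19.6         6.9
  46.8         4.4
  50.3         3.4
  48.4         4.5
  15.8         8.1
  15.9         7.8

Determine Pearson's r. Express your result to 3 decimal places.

-0.955

n = 8, Σx = 253.8, Σy = 48.8, Σx² = 9585.52, Σy² = 319.32, Σxy = 1374.11
nΣxy − ΣxΣy = 10992.88 − 12385.44 = -1392.56
nΣx² − (Σx)² = 76684.16 − 64414.44 = 12269.72; nΣy² − (Σy)² = 2554.56 − 2381.44 = 173.12
r = -1392.56 / √(12269.72 × 173.12) = -1392.56 / 1457.4409 ≈ -0.955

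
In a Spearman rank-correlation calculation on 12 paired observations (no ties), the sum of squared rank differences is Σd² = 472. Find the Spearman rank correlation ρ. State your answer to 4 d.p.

ρ = 1 − 6Σd² / [n(n²−1)] = 1 − 6×472 / (12×143)
  = 1 − 2832/1716 = 1 − 1.65035 ≈ -0.6503

-0.6503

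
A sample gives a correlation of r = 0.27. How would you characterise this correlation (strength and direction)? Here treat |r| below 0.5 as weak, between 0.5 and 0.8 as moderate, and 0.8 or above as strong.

r = 0.27 > 0 so the relationship is positive.
|r| = 0.27, which falls in the weak range.

weak positive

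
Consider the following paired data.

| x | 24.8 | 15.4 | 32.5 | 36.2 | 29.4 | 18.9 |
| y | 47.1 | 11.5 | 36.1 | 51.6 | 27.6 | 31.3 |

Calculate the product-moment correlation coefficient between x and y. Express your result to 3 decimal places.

n = 6, Σx = 157.2, Σy = 205.2, Σx² = 4440.46, Σy² = 8057.88, Σxy = 5789.36
nΣxy − ΣxΣy = 34736.16 − 32257.44 = 2478.72
nΣx² − (Σx)² = 26642.76 − 24711.84 = 1930.92; nΣy² − (Σy)² = 48347.28 − 42107.04 = 6240.24
r = 2478.72 / √(1930.92 × 6240.24) = 2478.72 / 3471.2252 ≈ 0.714

0.714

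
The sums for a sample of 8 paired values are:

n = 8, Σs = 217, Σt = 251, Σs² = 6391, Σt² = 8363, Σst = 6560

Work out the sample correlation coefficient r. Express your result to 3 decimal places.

r = (nΣst − ΣsΣt) / √[(nΣs² − (Σs)²)(nΣt² − (Σt)²)]
Numerator: 8×6560 − 217×251 = -1987
Denominator: √[(51128 − 47089)(66904 − 63001)] = √[4039 × 3903] = 3970.4177
r = -1987 / 3970.4177 ≈ -0.500

-0.500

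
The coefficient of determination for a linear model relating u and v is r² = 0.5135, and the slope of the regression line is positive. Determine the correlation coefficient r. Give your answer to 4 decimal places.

|r| = √0.5135 = 0.7166
The association is positive, so r = 0.7166.

0.7166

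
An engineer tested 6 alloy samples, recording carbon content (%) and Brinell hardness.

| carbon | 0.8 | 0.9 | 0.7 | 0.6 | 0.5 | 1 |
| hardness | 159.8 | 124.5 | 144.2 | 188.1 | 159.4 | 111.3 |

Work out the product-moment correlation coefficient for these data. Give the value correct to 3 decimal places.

n = 6, Σx = 4.5, Σy = 887.3, Σx² = 3.55, Σy² = 135007.59, Σxy = 644.69
nΣxy − ΣxΣy = 3868.14 − 3992.85 = -124.71
nΣx² − (Σx)² = 21.3 − 20.25 = 1.05; nΣy² − (Σy)² = 810045.54 − 787301.29 = 22744.25
r = -124.71 / √(1.05 × 22744.25) = -124.71 / 154.5363 ≈ -0.807

-0.807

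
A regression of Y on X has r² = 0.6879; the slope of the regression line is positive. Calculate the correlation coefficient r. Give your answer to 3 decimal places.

0.829

|r| = √0.6879 = 0.829
The association is positive, so r = 0.829.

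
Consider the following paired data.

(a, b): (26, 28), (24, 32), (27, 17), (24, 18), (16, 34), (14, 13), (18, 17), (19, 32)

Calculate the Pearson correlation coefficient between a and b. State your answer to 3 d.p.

0.056

n = 8, Σa = 168, Σb = 191, Σa² = 3694, Σb² = 5059, Σab = 4027
nΣab − ΣaΣb = 32216 − 32088 = 128
nΣa² − (Σa)² = 29552 − 28224 = 1328; nΣb² − (Σb)² = 40472 − 36481 = 3991
r = 128 / √(1328 × 3991) = 128 / 2302.1833 ≈ 0.056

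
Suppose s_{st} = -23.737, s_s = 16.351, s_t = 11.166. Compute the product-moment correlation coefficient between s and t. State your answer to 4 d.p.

-0.1300

r = Cov(s,t) / (s_s · s_t) = -23.737 / (16.351 × 11.166)
  = -23.737 / 182.5753 ≈ -0.1300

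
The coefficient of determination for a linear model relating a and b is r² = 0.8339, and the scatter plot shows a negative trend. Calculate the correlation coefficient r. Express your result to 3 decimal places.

|r| = √0.8339 = 0.913
The association is negative, so r = −0.913.

-0.913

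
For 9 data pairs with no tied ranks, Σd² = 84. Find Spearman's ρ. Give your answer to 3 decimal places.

0.300

ρ = 1 − 6Σd² / [n(n²−1)] = 1 − 6×84 / (9×80)
  = 1 − 504/720 = 1 − 0.7000 ≈ 0.300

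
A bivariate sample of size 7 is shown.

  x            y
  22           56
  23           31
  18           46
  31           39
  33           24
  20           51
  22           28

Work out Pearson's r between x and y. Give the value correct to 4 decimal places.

n = 7, Σx = 169, Σy = 275, Σx² = 4271, Σy² = 11695, Σxy = 6410
nΣxy − ΣxΣy = 44870 − 46475 = -1605
nΣx² − (Σx)² = 29897 − 28561 = 1336; nΣy² − (Σy)² = 81865 − 75625 = 6240
r = -1605 / √(1336 × 6240) = -1605 / 2887.3240 ≈ -0.5559

-0.5559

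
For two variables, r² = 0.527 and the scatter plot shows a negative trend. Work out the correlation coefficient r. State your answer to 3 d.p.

|r| = √0.527 = 0.726
The association is negative, so r = −0.726.

-0.726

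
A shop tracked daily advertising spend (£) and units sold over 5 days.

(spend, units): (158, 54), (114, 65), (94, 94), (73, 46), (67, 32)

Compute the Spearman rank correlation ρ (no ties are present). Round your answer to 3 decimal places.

0.600

Rank spend: 5, 4, 3, 2, 1
Rank units: 3, 4, 5, 2, 1
d = rank(spend) − rank(units): 2, 0, -2, 0, 0; Σd² = 8
ρ = 1 − 6Σd² / [n(n²−1)] = 1 − 6×8 / (5×24) = 1 − 48/120 ≈ 0.600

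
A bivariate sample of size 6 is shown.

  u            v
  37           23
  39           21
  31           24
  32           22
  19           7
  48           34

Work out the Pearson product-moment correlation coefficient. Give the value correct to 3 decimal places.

0.921

n = 6, Σu = 206, Σv = 131, Σu² = 7540, Σv² = 3235, Σuv = 4883
nΣuv − ΣuΣv = 29298 − 26986 = 2312
nΣu² − (Σu)² = 45240 − 42436 = 2804; nΣv² − (Σv)² = 19410 − 17161 = 2249
r = 2312 / √(2804 × 2249) = 2312 / 2511.2140 ≈ 0.921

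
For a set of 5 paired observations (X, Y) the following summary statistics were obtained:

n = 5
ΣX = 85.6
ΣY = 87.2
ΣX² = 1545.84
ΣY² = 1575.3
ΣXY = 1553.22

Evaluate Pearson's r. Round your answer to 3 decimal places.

0.912

r = (nΣXY − ΣXΣY) / √[(nΣX² − (ΣX)²)(nΣY² − (ΣY)²)]
Numerator: 5×1553.22 − 85.6×87.2 = 301.78
Denominator: √[(7729.2 − 7327.36)(7876.5 − 7603.84)] = √[401.84 × 272.66] = 331.0071
r = 301.78 / 331.0071 ≈ 0.912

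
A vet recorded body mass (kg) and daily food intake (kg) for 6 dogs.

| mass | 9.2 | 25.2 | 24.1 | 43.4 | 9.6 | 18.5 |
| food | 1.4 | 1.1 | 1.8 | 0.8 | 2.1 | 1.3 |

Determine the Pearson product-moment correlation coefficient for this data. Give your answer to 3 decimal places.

n = 6, Σx = 130, Σy = 8.5, Σx² = 3618.46, Σy² = 13.15, Σxy = 162.91
nΣxy − ΣxΣy = 977.46 − 1105 = -127.54
nΣx² − (Σx)² = 21710.76 − 16900 = 4810.76; nΣy² − (Σy)² = 78.9 − 72.25 = 6.65
r = -127.54 / √(4810.76 × 6.65) = -127.54 / 178.8618 ≈ -0.713

-0.713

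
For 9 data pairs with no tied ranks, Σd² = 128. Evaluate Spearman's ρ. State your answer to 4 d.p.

-0.0667

ρ = 1 − 6Σd² / [n(n²−1)] = 1 − 6×128 / (9×80)
  = 1 − 768/720 = 1 − 1.06667 ≈ -0.0667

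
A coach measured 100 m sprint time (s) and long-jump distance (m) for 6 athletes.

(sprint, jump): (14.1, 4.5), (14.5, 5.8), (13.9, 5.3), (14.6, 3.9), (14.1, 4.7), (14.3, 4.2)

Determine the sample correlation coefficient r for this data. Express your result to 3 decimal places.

-0.223

n = 6, Σx = 85.5, Σy = 28.4, Σx² = 1218.73, Σy² = 136.92, Σxy = 404.49
nΣxy − ΣxΣy = 2426.94 − 2428.2 = -1.26
nΣx² − (Σx)² = 7312.38 − 7310.25 = 2.13; nΣy² − (Σy)² = 821.52 − 806.56 = 14.96
r = -1.26 / √(2.13 × 14.96) = -1.26 / 5.6449 ≈ -0.223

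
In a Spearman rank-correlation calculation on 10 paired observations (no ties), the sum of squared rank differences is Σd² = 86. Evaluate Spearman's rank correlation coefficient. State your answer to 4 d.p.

0.4788

ρ = 1 − 6Σd² / [n(n²−1)] = 1 − 6×86 / (10×99)
  = 1 − 516/990 = 1 − 0.52121 ≈ 0.4788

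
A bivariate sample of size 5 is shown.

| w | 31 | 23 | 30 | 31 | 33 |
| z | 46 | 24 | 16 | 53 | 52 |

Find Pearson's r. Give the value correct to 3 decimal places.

0.622

n = 5, Σw = 148, Σz = 191, Σw² = 4440, Σz² = 8461, Σwz = 5817
nΣwz − ΣwΣz = 29085 − 28268 = 817
nΣw² − (Σw)² = 22200 − 21904 = 296; nΣz² − (Σz)² = 42305 − 36481 = 5824
r = 817 / √(296 × 5824) = 817 / 1312.9752 ≈ 0.622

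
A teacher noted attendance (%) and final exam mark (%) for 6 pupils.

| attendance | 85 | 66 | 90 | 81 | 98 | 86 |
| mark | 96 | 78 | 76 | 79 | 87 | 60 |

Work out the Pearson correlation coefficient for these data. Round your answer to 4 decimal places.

0.1408

n = 6, Σx = 506, Σy = 476, Σx² = 43242, Σy² = 38486, Σxy = 40233
nΣxy − ΣxΣy = 241398 − 240856 = 542
nΣx² − (Σx)² = 259452 − 256036 = 3416; nΣy² − (Σy)² = 230916 − 226576 = 4340
r = 542 / √(3416 × 4340) = 542 / 3850.3818 ≈ 0.1408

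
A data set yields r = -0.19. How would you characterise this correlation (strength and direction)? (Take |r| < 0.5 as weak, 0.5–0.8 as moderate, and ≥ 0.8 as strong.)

weak negative

r = -0.19 < 0 so the relationship is negative.
|r| = 0.19, which falls in the weak range.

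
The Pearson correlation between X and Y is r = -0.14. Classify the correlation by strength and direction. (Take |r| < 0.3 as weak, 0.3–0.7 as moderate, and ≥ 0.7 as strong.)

r = -0.14 < 0 so the relationship is negative.
|r| = 0.14, which falls in the weak range.

weak negative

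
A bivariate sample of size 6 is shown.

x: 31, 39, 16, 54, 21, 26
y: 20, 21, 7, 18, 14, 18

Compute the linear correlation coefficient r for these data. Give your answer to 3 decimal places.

n = 6, Σx = 187, Σy = 98, Σx² = 6771, Σy² = 1734, Σxy = 3285
nΣxy − ΣxΣy = 19710 − 18326 = 1384
nΣx² − (Σx)² = 40626 − 34969 = 5657; nΣy² − (Σy)² = 10404 − 9604 = 800
r = 1384 / √(5657 × 800) = 1384 / 2127.3458 ≈ 0.651

0.651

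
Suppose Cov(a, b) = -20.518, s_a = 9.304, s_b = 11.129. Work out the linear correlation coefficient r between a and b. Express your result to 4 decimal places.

r = Cov(a,b) / (s_a · s_b) = -20.518 / (9.304 × 11.129)
  = -20.518 / 103.5442 ≈ -0.1982

-0.1982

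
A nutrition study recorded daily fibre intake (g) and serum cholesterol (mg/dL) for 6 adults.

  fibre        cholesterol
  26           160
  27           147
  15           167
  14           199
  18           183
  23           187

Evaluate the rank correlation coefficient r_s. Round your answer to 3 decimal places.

-0.771

Rank fibre: 5, 6, 2, 1, 3, 4
Rank cholesterol: 2, 1, 3, 6, 4, 5
d = rank(fibre) − rank(cholesterol): 3, 5, -1, -5, -1, -1; Σd² = 62
ρ = 1 − 6Σd² / [n(n²−1)] = 1 − 6×62 / (6×35) = 1 − 372/210 ≈ -0.771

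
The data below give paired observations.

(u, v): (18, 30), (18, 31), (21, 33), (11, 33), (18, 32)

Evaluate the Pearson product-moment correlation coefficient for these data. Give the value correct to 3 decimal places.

-0.249

n = 5, Σu = 86, Σv = 159, Σu² = 1534, Σv² = 5063, Σuv = 2730
nΣuv − ΣuΣv = 13650 − 13674 = -24
nΣu² − (Σu)² = 7670 − 7396 = 274; nΣv² − (Σv)² = 25315 − 25281 = 34
r = -24 / √(274 × 34) = -24 / 96.5194 ≈ -0.249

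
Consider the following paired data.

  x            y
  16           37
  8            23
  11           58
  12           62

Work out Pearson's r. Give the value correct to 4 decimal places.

n = 4, Σx = 47, Σy = 180, Σx² = 585, Σy² = 9106, Σxy = 2158
nΣxy − ΣxΣy = 8632 − 8460 = 172
nΣx² − (Σx)² = 2340 − 2209 = 131; nΣy² − (Σy)² = 36424 − 32400 = 4024
r = 172 / √(131 × 4024) = 172 / 726.0468 ≈ 0.2369

0.2369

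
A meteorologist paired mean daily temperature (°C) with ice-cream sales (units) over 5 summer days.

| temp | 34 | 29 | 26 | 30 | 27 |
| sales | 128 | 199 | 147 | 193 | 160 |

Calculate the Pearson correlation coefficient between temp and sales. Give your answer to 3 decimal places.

n = 5, Σx = 146, Σy = 827, Σx² = 4302, Σy² = 140443, Σxy = 24055
nΣxy − ΣxΣy = 120275 − 120742 = -467
nΣx² − (Σx)² = 21510 − 21316 = 194; nΣy² − (Σy)² = 702215 − 683929 = 18286
r = -467 / √(194 × 18286) = -467 / 1883.4766 ≈ -0.248

-0.248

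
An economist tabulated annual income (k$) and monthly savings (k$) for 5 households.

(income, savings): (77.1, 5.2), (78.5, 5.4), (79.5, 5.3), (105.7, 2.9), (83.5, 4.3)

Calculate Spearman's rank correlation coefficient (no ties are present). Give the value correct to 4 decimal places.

-0.7000

Rank income: 1, 2, 3, 5, 4
Rank savings: 3, 5, 4, 1, 2
d = rank(income) − rank(savings): -2, -3, -1, 4, 2; Σd² = 34
ρ = 1 − 6Σd² / [n(n²−1)] = 1 − 6×34 / (5×24) = 1 − 204/120 ≈ -0.7000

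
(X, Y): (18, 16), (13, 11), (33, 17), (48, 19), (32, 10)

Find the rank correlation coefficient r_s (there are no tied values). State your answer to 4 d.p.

0.7000

Rank X: 2, 1, 4, 5, 3
Rank Y: 3, 2, 4, 5, 1
d = rank(X) − rank(Y): -1, -1, 0, 0, 2; Σd² = 6
ρ = 1 − 6Σd² / [n(n²−1)] = 1 − 6×6 / (5×24) = 1 − 36/120 ≈ 0.7000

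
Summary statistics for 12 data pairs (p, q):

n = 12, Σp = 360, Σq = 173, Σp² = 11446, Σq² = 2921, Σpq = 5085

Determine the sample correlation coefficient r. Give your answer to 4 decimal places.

r = (nΣpq − ΣpΣq) / √[(nΣp² − (Σp)²)(nΣq² − (Σq)²)]
Numerator: 12×5085 − 360×173 = -1260
Denominator: √[(137352 − 129600)(35052 − 29929)] = √[7752 × 5123] = 6301.8645
r = -1260 / 6301.8645 ≈ -0.1999

-0.1999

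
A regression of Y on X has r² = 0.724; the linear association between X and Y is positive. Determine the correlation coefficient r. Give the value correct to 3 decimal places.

|r| = √0.724 = 0.851
The association is positive, so r = 0.851.

0.851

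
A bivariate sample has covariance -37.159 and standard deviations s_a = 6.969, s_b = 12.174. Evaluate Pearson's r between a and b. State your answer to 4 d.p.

r = Cov(a,b) / (s_a · s_b) = -37.159 / (6.969 × 12.174)
  = -37.159 / 84.8406 ≈ -0.4380

-0.4380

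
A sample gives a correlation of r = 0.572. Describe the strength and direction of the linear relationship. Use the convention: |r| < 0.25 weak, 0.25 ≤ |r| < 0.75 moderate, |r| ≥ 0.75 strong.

moderate positive

r = 0.572 > 0 so the relationship is positive.
|r| = 0.572, which falls in the moderate range.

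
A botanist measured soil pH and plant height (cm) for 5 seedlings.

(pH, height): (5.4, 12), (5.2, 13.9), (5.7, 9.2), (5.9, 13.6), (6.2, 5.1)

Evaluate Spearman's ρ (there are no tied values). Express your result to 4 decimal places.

-0.7000

Rank pH: 2, 1, 3, 4, 5
Rank height: 3, 5, 2, 4, 1
d = rank(pH) − rank(height): -1, -4, 1, 0, 4; Σd² = 34
ρ = 1 − 6Σd² / [n(n²−1)] = 1 − 6×34 / (5×24) = 1 − 204/120 ≈ -0.7000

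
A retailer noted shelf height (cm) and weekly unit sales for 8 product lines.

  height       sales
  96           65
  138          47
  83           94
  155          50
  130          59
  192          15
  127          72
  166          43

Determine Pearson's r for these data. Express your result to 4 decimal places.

-0.9247

n = 8, Σx = 1087, Σy = 445, Σx² = 156623, Σy² = 28509, Σxy = 55110
nΣxy − ΣxΣy = 440880 − 483715 = -42835
nΣx² − (Σx)² = 1252984 − 1181569 = 71415; nΣy² − (Σy)² = 228072 − 198025 = 30047
r = -42835 / √(71415 × 30047) = -42835 / 46322.8508 ≈ -0.9247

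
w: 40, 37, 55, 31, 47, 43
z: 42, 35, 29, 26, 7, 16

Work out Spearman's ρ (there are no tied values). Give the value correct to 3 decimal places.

-0.314

Rank w: 3, 2, 6, 1, 5, 4
Rank z: 6, 5, 4, 3, 1, 2
d = rank(w) − rank(z): -3, -3, 2, -2, 4, 2; Σd² = 46
ρ = 1 − 6Σd² / [n(n²−1)] = 1 − 6×46 / (6×35) = 1 − 276/210 ≈ -0.314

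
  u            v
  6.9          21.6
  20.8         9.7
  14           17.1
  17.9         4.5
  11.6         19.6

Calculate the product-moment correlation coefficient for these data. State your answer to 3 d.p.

n = 5, Σu = 71.2, Σv = 72.5, Σu² = 1131.22, Σv² = 1257.47, Σuv = 898.11
nΣuv − ΣuΣv = 4490.55 − 5162 = -671.45
nΣu² − (Σu)² = 5656.1 − 5069.44 = 586.66; nΣv² − (Σv)² = 6287.35 − 5256.25 = 1031.1
r = -671.45 / √(586.66 × 1031.1) = -671.45 / 777.7565 ≈ -0.863

-0.863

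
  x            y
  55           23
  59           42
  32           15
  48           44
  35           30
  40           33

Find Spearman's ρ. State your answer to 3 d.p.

0.543

Rank x: 5, 6, 1, 4, 2, 3
Rank y: 2, 5, 1, 6, 3, 4
d = rank(x) − rank(y): 3, 1, 0, -2, -1, -1; Σd² = 16
ρ = 1 − 6Σd² / [n(n²−1)] = 1 − 6×16 / (6×35) = 1 − 96/210 ≈ 0.543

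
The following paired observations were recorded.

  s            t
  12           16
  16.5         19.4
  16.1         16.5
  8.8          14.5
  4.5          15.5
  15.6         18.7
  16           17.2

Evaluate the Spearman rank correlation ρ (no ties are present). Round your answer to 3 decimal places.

Rank s: 3, 7, 6, 2, 1, 4, 5
Rank t: 3, 7, 4, 1, 2, 6, 5
d = rank(s) − rank(t): 0, 0, 2, 1, -1, -2, 0; Σd² = 10
ρ = 1 − 6Σd² / [n(n²−1)] = 1 − 6×10 / (7×48) = 1 − 60/336 ≈ 0.821

0.821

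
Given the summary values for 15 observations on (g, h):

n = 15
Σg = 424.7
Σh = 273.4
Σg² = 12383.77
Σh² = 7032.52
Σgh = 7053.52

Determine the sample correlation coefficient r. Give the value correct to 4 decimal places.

-0.8012

r = (nΣgh − ΣgΣh) / √[(nΣg² − (Σg)²)(nΣh² − (Σh)²)]
Numerator: 15×7053.52 − 424.7×273.4 = -10310.18
Denominator: √[(185756.55 − 180370.09)(105487.8 − 74747.56)] = √[5386.46 × 30740.24] = 12867.8309
r = -10310.18 / 12867.8309 ≈ -0.8012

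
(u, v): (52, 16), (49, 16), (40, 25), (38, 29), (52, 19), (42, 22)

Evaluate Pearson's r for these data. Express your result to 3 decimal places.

-0.915

n = 6, Σu = 273, Σv = 127, Σu² = 12617, Σv² = 2823, Σuv = 5630
nΣuv − ΣuΣv = 33780 − 34671 = -891
nΣu² − (Σu)² = 75702 − 74529 = 1173; nΣv² − (Σv)² = 16938 − 16129 = 809
r = -891 / √(1173 × 809) = -891 / 974.1442 ≈ -0.915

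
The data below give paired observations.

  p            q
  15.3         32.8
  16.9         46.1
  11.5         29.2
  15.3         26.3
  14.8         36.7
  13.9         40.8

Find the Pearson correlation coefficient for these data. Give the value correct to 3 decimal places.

0.480

n = 6, Σp = 87.7, Σq = 211.9, Σp² = 1298.29, Σq² = 7756.91, Σpq = 3129.4
nΣpq − ΣpΣq = 18776.4 − 18583.63 = 192.77
nΣp² − (Σp)² = 7789.74 − 7691.29 = 98.45; nΣq² − (Σq)² = 46541.46 − 44901.61 = 1639.85
r = 192.77 / √(98.45 × 1639.85) = 192.77 / 401.8000 ≈ 0.480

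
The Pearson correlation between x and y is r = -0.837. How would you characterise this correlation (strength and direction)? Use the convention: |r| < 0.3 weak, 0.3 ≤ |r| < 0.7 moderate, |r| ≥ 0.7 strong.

strong negative

r = -0.837 < 0 so the relationship is negative.
|r| = 0.837, which falls in the strong range.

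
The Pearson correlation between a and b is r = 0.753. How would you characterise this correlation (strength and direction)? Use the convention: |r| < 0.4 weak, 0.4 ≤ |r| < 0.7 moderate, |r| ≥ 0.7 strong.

strong positive

r = 0.753 > 0 so the relationship is positive.
|r| = 0.753, which falls in the strong range.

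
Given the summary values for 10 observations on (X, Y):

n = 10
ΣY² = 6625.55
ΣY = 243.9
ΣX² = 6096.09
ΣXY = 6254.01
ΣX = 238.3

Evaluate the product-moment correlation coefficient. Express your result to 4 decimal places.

r = (nΣXY − ΣXΣY) / √[(nΣX² − (ΣX)²)(nΣY² − (ΣY)²)]
Numerator: 10×6254.01 − 238.3×243.9 = 4418.73
Denominator: √[(60960.9 − 56786.89)(66255.5 − 59487.21)] = √[4174.01 × 6768.29] = 5315.1585
r = 4418.73 / 5315.1585 ≈ 0.8313

0.8313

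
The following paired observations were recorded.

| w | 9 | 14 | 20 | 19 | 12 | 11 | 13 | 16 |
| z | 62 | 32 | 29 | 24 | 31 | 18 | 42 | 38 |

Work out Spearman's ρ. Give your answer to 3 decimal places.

Rank w: 1, 5, 8, 7, 3, 2, 4, 6
Rank z: 8, 5, 3, 2, 4, 1, 7, 6
d = rank(w) − rank(z): -7, 0, 5, 5, -1, 1, -3, 0; Σd² = 110
ρ = 1 − 6Σd² / [n(n²−1)] = 1 − 6×110 / (8×63) = 1 − 660/504 ≈ -0.310

-0.310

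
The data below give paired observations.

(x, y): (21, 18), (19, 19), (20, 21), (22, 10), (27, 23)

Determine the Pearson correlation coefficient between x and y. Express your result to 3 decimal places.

0.262

n = 5, Σx = 109, Σy = 91, Σx² = 2415, Σy² = 1755, Σxy = 2000
nΣxy − ΣxΣy = 10000 − 9919 = 81
nΣx² − (Σx)² = 12075 − 11881 = 194; nΣy² − (Σy)² = 8775 − 8281 = 494
r = 81 / √(194 × 494) = 81 / 309.5739 ≈ 0.262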